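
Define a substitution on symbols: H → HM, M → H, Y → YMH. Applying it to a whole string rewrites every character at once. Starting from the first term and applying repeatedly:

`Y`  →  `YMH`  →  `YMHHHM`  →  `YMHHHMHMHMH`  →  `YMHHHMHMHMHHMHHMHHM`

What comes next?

Applying the rule to each of the 19 symbols of YMHHHMHMHMHHMHHMHHM gives the pieces YMH H HM HM HM H HM H HM H HM HM H HM HM H HM HM H, which concatenate to the answer.

YMHHHMHMHMHHMHHMHHMHMHHMHMHHMHMH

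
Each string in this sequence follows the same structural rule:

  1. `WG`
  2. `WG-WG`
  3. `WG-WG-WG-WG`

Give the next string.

Each string is two copies of the previous one joined by '-'.
Doubling WG-WG-WG-WG with '-' between the halves:

WG-WG-WG-WG-WG-WG-WG-WG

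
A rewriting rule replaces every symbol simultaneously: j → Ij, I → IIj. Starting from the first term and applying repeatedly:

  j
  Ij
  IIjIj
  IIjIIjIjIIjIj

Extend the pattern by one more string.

Rewriting the 13 symbols of IIjIIjIjIIjIj one by one yields IIj IIj Ij IIj IIj Ij IIj Ij IIj IIj Ij IIj Ij; concatenated:

IIjIIjIjIIjIIjIjIIjIjIIjIIjIjIIjIj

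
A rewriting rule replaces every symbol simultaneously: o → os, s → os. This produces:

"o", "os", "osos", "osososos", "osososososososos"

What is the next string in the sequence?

Applying the rule to each of the 16 symbols of osososososososos gives the pieces os os os os os os os os os os os os os os os os, which concatenate to the answer.

osososososososososososososososos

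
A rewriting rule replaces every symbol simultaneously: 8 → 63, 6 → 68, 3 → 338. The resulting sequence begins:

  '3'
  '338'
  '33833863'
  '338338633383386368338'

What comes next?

Replace each of the 21 characters of 338338633383386368338 in place — 338 338 63 338 338 63 68 338 338 338 63 338 338 63 68 338 68 63 338 338 63 — and concatenate.

338338633383386368338338338633383386368338686333833863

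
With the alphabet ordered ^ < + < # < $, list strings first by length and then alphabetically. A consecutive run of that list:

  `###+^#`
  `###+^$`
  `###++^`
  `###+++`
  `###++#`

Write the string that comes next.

Treat ###++# as a base-4 numeral over the given alphabet and add one, carrying through any trailing $'s.

###++$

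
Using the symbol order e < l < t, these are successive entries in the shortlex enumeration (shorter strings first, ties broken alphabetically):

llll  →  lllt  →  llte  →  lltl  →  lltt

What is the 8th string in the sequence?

ltet

Advancing 3 positions from lltt through lltt → ltee → ltel reaches term 8.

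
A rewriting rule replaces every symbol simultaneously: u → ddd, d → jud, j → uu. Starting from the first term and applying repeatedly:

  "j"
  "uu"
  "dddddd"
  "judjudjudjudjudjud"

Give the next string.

Rewriting the 18 symbols of judjudjudjudjudjud one by one yields uu ddd jud uu ddd jud uu ddd jud uu ddd jud uu ddd jud uu ddd jud; concatenated:

uudddjuduudddjuduudddjuduudddjuduudddjuduudddjud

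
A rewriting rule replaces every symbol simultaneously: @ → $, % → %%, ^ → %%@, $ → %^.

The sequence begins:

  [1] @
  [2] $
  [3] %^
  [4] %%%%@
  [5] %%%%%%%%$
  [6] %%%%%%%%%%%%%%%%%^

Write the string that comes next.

%%%%%%%%%%%%%%%%%%%%%%%%%%%%%%%%%%%%@

Replace each of the 18 characters of %%%%%%%%%%%%%%%%%^ in place — %% %% %% %% %% %% %% %% %% %% %% %% %% %% %% %% %% %%@ — and concatenate.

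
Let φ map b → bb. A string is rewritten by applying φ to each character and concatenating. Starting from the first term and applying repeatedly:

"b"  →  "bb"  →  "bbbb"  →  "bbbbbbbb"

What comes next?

bbbbbbbbbbbbbbbb

Rewriting each symbol of bbbbbbbb: b→bb, b→bb, b→bb, b→bb, b→bb, b→bb, b→bb, b→bb, which concatenates to bb bb bb bb bb bb bb bb.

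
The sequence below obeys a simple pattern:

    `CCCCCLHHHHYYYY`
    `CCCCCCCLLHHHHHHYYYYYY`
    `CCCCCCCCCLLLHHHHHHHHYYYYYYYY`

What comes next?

CCCCCCCCCCCLLLLHHHHHHHHHHYYYYYYYYYY

Term n consists of 2n+3 C's, followed by n L's, followed by 2n+2 H's, followed by 2n+2 Y's (n = 1, 2, …).
For the next term, n = 4, so the run lengths are 11, 4, 10, 10.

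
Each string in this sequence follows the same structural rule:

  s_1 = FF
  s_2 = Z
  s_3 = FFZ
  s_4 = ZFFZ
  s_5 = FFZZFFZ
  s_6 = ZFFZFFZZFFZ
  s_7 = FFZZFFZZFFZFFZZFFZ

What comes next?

This is a Fibonacci-style word recurrence s(k) = s(k−2)·s(k−1): e.g. FF·Z = FFZ.
So term 8 is ZFFZFFZZFFZ·FFZZFFZZFFZFFZZFFZ.

ZFFZFFZZFFZFFZZFFZZFFZFFZZFFZ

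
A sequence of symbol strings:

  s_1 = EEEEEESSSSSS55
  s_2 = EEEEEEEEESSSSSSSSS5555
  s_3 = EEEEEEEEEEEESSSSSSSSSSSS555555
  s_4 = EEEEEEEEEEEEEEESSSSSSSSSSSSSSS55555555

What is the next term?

EEEEEEEEEEEEEEEEEESSSSSSSSSSSSSSSSSS5555555555

Reading off run lengths: E runs 6, 9, 12, 15; S runs 6, 9, 12, 15; 5 runs 2, 4, 6, 8 — each is linear in n (n = 1, 2, …).
For the next term, n = 5, so the run lengths are 18, 18, 10.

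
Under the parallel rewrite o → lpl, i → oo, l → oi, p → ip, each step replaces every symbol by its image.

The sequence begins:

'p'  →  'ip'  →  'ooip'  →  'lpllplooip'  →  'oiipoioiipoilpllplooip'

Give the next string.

φ(oiipoioiipoilpllplooip) expands symbol-by-symbol to lpl oo oo ip lpl oo lpl oo oo ip lpl oo oi ip oi oi ip oi lpl lpl oo ip; joining the 22 pieces gives the next term.

lplooooiplploolplooooiplploooiipoioiipoilpllplooip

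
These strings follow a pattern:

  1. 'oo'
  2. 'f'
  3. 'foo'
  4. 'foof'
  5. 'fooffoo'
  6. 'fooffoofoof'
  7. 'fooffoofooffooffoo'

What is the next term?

fooffoofooffooffoofooffoofoof

From term 3 onward, concatenate the last term with the second-to-last: f·oo = foo, foo·f = foof, …
So term 8 is fooffoofooffooffoo·fooffoofoof.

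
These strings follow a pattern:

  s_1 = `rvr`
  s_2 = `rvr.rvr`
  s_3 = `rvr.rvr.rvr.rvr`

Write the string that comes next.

rvr.rvr.rvr.rvr.rvr.rvr.rvr.rvr

s(k+1) = s(k)·.·s(k) — each term doubles the last with '.' between the halves.
So the next term is two copies of rvr.rvr.rvr.rvr with '.' between the halves.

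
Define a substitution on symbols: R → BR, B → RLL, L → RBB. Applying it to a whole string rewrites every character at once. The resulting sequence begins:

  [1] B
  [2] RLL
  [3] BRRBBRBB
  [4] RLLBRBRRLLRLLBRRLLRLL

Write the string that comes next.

φ(RLLBRBRRLLRLLBRRLLRLL) expands symbol-by-symbol to BR RBB RBB RLL BR RLL BR BR RBB RBB BR RBB RBB RLL BR BR RBB RBB BR RBB RBB; joining the 21 pieces gives the next term.

BRRBBRBBRLLBRRLLBRBRRBBRBBBRRBBRBBRLLBRBRRBBRBBBRRBBRBB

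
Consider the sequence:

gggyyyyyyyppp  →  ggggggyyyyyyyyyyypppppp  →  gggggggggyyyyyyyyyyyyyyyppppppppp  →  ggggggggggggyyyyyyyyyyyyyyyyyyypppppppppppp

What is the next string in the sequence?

gggggggggggggggyyyyyyyyyyyyyyyyyyyyyyyppppppppppppppp

Each string has the form g^{3n} y^{4n+3} p^{3n} (n = 1, 2, …).
Setting n = 5 gives 15, 23, 15 characters in each block.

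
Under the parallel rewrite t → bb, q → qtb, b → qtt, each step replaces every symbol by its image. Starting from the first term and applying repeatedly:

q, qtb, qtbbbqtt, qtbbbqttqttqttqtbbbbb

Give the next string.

qtbbbqttqttqttqtbbbbbqtbbbbbqtbbbbbqtbbbqttqttqttqttqtt

Replace each of the 21 characters of qtbbbqttqttqttqtbbbbb in place — qtb bb qtt qtt qtt qtb bb bb qtb bb bb qtb bb bb qtb bb qtt qtt qtt qtt qtt — and concatenate.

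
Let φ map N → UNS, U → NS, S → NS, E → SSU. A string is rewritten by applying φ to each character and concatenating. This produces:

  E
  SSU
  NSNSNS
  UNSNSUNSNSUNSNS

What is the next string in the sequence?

Rewriting the 15 symbols of UNSNSUNSNSUNSNS one by one yields NS UNS NS UNS NS NS UNS NS UNS NS NS UNS NS UNS NS; concatenated:

NSUNSNSUNSNSNSUNSNSUNSNSNSUNSNSUNSNS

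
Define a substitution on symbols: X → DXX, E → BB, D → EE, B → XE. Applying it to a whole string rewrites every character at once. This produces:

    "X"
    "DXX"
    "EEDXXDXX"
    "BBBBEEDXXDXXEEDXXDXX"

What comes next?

Applying the rule to each of the 20 symbols of BBBBEEDXXDXXEEDXXDXX gives the pieces XE XE XE XE BB BB EE DXX DXX EE DXX DXX BB BB EE DXX DXX EE DXX DXX, which concatenate to the answer.

XEXEXEXEBBBBEEDXXDXXEEDXXDXXBBBBEEDXXDXXEEDXXDXX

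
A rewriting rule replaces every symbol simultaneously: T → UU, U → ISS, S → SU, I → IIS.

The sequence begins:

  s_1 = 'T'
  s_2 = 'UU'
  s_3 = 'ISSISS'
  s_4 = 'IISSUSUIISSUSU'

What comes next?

IISIISSUSUISSSUISSIISIISSUSUISSSUISS

φ(IISSUSUIISSUSU) expands symbol-by-symbol to IIS IIS SU SU ISS SU ISS IIS IIS SU SU ISS SU ISS; joining the 14 pieces gives the next term.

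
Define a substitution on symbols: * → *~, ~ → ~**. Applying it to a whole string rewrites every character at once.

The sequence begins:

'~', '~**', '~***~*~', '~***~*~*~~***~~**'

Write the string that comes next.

Rewriting the 17 symbols of ~***~*~*~~***~~** one by one yields ~** *~ *~ *~ ~** *~ ~** *~ ~** ~** *~ *~ *~ ~** ~** *~ *~; concatenated:

~***~*~*~~***~~***~~**~***~*~*~~**~***~*~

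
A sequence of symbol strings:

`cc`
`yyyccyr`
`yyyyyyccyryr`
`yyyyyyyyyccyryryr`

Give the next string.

Each term wraps the previous one in yyy on the left and yr on the right.
So the next term is yyy·yyyyyyyyyccyryryr·yr.

yyyyyyyyyyyyccyryryryr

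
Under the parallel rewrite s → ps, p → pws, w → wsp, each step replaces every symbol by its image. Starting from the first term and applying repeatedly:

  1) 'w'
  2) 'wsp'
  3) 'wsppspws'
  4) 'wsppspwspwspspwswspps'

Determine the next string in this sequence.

Replace each of the 21 characters of wsppspwspwspspwswspps in place — wsp ps pws pws ps pws wsp ps pws wsp ps pws ps pws wsp ps wsp ps pws pws ps — and concatenate.

wsppspwspwspspwswsppspwswsppspwspspwswsppswsppspwspwsps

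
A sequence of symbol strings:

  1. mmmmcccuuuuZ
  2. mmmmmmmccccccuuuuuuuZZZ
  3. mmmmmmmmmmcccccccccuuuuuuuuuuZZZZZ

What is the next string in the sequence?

mmmmmmmmmmmmmccccccccccccuuuuuuuuuuuuuZZZZZZZ

The n-th term is 3n+1 m's then 3n c's then 3n+1 u's then 2n-1 Z's (n = 1, 2, …).
Setting n = 4 gives 13, 12, 13, 7 characters in each block.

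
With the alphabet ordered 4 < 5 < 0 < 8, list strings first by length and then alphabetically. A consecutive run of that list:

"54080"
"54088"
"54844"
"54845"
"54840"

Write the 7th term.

Stepping forward 2 times from 54840: 54840 → 54848, then the target.

54854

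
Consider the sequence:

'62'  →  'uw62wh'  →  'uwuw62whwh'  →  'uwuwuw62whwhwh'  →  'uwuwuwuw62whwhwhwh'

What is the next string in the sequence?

Every step adds uw to the front and wh to the end of the previous string.
So the next term is uw·uwuwuwuw62whwhwhwh·wh.

uwuwuwuwuw62whwhwhwhwh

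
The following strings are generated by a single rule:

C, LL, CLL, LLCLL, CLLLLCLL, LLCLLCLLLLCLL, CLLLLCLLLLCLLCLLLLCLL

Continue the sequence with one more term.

LLCLLCLLLLCLLCLLLLCLLLLCLLCLLLLCLL

Each term (from the third on) is the two preceding terms concatenated in order: term 3 = C·LL = CLL.
So term 8 is LLCLLCLLLLCLL·CLLLLCLLLLCLLCLLLLCLL.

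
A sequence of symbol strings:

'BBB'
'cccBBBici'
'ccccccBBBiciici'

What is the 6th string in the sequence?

cccccccccccccccBBBiciiciiciiciici

Each term wraps the previous one in ccc on the left and ici on the right.
From ccccccBBBiciici, 3 further steps: ccccccBBBiciici → cccccccccBBBiciiciici → ccccccccccccBBBiciiciiciici → (answer).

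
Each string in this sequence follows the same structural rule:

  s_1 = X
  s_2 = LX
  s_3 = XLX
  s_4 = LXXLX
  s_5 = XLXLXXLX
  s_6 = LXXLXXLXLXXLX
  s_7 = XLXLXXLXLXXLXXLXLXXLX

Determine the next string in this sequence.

From term 3 onward, concatenate the second-to-last term with the last: X·LX = XLX, LX·XLX = LXXLX, …
The next term joins LXXLXXLXLXXLX and XLXLXXLXLXXLXXLXLXXLX.

LXXLXXLXLXXLXXLXLXXLXLXXLXXLXLXXLX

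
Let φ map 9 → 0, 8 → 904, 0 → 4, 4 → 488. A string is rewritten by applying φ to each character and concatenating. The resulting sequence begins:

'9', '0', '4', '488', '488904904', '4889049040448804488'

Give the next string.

Rewriting the 19 symbols of 4889049040448804488 one by one yields 488 904 904 0 4 488 0 4 488 4 488 488 904 904 4 488 488 904 904; concatenated:

488904904044880448844884889049044488488904904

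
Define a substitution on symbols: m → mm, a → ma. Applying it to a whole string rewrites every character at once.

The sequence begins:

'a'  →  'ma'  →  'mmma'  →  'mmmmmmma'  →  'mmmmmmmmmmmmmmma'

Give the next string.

mmmmmmmmmmmmmmmmmmmmmmmmmmmmmmma

φ(mmmmmmmmmmmmmmma) expands symbol-by-symbol to mm mm mm mm mm mm mm mm mm mm mm mm mm mm mm ma; joining the 16 pieces gives the next term.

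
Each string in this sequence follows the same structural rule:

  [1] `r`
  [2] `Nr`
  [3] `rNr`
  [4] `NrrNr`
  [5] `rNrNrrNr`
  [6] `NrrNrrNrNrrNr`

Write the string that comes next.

rNrNrrNrNrrNrrNrNrrNr

From term 3 onward, concatenate the second-to-last term with the last: r·Nr = rNr, Nr·rNr = NrrNr, …
So term 7 is rNrNrrNr·NrrNrrNrNrrNr.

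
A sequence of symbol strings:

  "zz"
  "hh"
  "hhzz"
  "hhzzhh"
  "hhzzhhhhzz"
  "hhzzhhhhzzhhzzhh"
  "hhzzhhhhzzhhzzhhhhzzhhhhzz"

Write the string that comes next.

hhzzhhhhzzhhzzhhhhzzhhhhzzhhzzhhhhzzhhzzhh

From term 3 onward, concatenate the last term with the second-to-last: hh·zz = hhzz, hhzz·hh = hhzzhh, …
Continuing: hhzzhhhhzzhhzzhhhhzzhhhhzz · hhzzhhhhzzhhzzhh gives term 8.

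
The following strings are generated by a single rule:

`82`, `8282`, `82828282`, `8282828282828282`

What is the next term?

s(k+1) = s(k)·s(k) — each term doubles the last.
Doubling 8282828282828282:

82828282828282828282828282828282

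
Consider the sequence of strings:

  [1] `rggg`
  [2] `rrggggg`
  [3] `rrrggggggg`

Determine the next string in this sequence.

rrrrggggggggg

Reading off run lengths: r runs 1, 2, 3; g runs 3, 5, 7 — each is linear in n (n = 1, 2, …).
At n = 4 the blocks have lengths 4, 9.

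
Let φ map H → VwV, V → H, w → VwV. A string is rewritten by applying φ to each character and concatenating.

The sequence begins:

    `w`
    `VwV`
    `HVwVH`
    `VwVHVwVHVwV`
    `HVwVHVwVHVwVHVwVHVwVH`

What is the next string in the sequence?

Rewriting the 21 symbols of HVwVHVwVHVwVHVwVHVwVH one by one yields VwV H VwV H VwV H VwV H VwV H VwV H VwV H VwV H VwV H VwV H VwV; concatenated:

VwVHVwVHVwVHVwVHVwVHVwVHVwVHVwVHVwVHVwVHVwV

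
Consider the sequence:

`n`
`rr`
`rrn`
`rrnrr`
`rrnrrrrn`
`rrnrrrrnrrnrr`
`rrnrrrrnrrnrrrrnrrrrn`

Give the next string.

rrnrrrrnrrnrrrrnrrrrnrrnrrrrnrrnrr

This is a Fibonacci-style word recurrence s(k) = s(k−1)·s(k−2): e.g. rr·n = rrn.
The next term joins rrnrrrrnrrnrrrrnrrrrn and rrnrrrrnrrnrr.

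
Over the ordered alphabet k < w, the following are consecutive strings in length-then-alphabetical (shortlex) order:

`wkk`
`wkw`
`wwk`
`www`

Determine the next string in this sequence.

kkkk

After www the length-3 strings are exhausted; the first length-4 string is 4 copies of k.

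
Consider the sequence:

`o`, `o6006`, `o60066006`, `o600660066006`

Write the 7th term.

o600660066006600660066006

The strings grow by a fixed suffix 6006 each time.
From o600660066006, 3 further steps: o600660066006 → o6006600660066006 → o60066006600660066006 → (answer).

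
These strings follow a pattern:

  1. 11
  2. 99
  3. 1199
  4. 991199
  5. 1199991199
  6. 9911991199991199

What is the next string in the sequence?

This is a Fibonacci-style word recurrence s(k) = s(k−2)·s(k−1): e.g. 11·99 = 1199.
So term 7 is 1199991199·9911991199991199.

11999911999911991199991199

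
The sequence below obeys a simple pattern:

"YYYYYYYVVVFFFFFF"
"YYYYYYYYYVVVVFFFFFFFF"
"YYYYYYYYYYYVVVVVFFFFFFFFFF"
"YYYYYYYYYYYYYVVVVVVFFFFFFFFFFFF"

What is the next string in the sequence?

Each string has the form Y^{2n+1} V^{n} F^{2n}, where the shown terms are n = 3, 4, 5, 6.
At n = 7 the blocks have lengths 15, 7, 14.

YYYYYYYYYYYYYYYVVVVVVVFFFFFFFFFFFFFF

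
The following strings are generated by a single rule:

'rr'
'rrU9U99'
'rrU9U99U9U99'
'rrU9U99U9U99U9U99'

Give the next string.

Each term is the previous one with U9U99 appended.
Applying this once more to rrU9U99U9U99U9U99:

rrU9U99U9U99U9U99U9U99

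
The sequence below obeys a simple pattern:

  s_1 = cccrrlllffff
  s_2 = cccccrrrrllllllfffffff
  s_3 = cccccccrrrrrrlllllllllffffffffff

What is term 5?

Reading off run lengths: c runs 3, 5, 7; r runs 2, 4, 6; l runs 3, 6, 9; f runs 4, 7, 10 — each is linear in n (n = 1, 2, …).
For term 5, n = 5, so the run lengths are 11, 10, 15, 16.

cccccccccccrrrrrrrrrrlllllllllllllllffffffffffffffff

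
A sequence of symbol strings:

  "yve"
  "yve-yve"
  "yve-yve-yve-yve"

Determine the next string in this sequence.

yve-yve-yve-yve-yve-yve-yve-yve

Every step duplicates the string with '-' between the halves.
One more doubling of yve-yve-yve-yve gives the answer.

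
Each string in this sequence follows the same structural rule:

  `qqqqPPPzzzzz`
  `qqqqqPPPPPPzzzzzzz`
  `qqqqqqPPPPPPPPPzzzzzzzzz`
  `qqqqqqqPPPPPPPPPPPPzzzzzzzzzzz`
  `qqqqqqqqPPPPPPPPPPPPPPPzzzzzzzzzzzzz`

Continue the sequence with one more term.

qqqqqqqqqPPPPPPPPPPPPPPPPPPzzzzzzzzzzzzzzz

The n-th term is n+3 q's then 3n P's then 2n+3 z's (n = 1, 2, …).
For the next term, n = 6, so the run lengths are 9, 18, 15.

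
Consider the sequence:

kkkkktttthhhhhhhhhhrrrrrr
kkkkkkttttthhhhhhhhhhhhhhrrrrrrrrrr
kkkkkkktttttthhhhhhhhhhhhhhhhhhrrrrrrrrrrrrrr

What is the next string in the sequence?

Term n consists of n+3 k's, followed by n+2 t's, followed by 4n+2 h's, followed by 4n-2 r's, where the shown terms are n = 2, 3, 4.
Setting n = 5 gives 8, 7, 22, 18 characters in each block.

kkkkkkkkttttttthhhhhhhhhhhhhhhhhhhhhhrrrrrrrrrrrrrrrrrr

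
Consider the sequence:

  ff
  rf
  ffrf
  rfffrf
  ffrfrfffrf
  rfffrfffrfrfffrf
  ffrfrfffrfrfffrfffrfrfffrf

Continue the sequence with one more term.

From term 3 onward, concatenate the second-to-last term with the last: ff·rf = ffrf, rf·ffrf = rfffrf, …
Continuing: rfffrfffrfrfffrf · ffrfrfffrfrfffrfffrfrfffrf gives term 8.

rfffrfffrfrfffrfffrfrfffrfrfffrfffrfrfffrf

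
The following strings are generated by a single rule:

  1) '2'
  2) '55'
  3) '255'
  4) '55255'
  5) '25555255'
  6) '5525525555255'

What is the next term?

255552555525525555255

Each term (from the third on) is the two preceding terms concatenated in order: term 3 = 2·55 = 255.
The next term joins 25555255 and 5525525555255.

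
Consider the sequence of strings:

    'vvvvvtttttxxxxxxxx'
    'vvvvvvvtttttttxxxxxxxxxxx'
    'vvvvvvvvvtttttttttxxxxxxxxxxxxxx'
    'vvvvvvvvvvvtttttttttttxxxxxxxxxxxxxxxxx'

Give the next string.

vvvvvvvvvvvvvtttttttttttttxxxxxxxxxxxxxxxxxxxx

Each string has the form v^{2n+1} t^{2n+1} x^{3n+2}, where the shown terms are n = 2, 3, 4, 5.
For the next term, n = 6, so the run lengths are 13, 13, 20.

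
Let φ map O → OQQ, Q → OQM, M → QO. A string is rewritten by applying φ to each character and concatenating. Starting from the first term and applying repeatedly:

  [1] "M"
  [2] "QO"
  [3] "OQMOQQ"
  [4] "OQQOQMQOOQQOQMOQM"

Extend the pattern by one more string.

φ(OQQOQMQOOQQOQMOQM) expands symbol-by-symbol to OQQ OQM OQM OQQ OQM QO OQM OQQ OQQ OQM OQM OQQ OQM QO OQQ OQM QO; joining the 17 pieces gives the next term.

OQQOQMOQMOQQOQMQOOQMOQQOQQOQMOQMOQQOQMQOOQQOQMQO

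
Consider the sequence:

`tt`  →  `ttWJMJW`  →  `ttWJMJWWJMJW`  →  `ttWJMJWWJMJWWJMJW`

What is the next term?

Each term is the previous one with WJMJW appended.
One more step from ttWJMJWWJMJWWJMJW gives the answer.

ttWJMJWWJMJWWJMJWWJMJW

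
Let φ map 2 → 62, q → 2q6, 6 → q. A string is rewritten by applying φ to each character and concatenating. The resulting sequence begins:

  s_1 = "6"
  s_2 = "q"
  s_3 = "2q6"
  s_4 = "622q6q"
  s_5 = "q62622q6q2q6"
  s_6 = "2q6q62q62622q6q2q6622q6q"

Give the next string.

Rewriting the 24 symbols of 2q6q62q62622q6q2q6622q6q one by one yields 62 2q6 q 2q6 q 62 2q6 q 62 q 62 62 2q6 q 2q6 62 2q6 q q 62 62 2q6 q 2q6; concatenated:

622q6q2q6q622q6q62q62622q6q2q6622q6qq62622q6q2q6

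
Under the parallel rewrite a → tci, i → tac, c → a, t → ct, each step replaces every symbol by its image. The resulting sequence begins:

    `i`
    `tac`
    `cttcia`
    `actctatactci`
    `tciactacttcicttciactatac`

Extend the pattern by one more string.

ctatactciacttciactctatacactctatactciacttcicttcia

Replace each of the 24 characters of tciactacttcicttciactatac in place — ct a tac tci a ct tci a ct ct a tac a ct ct a tac tci a ct tci ct tci a — and concatenate.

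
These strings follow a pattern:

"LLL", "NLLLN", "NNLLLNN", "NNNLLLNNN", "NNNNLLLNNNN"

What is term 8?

NNNNNNNLLLNNNNNNN

s(k+1) = N·s(k)·N, so each term gains N as a prefix and N as a suffix.
From NNNNLLLNNNN, 3 further steps: NNNNLLLNNNN → NNNNNLLLNNNNN → NNNNNNLLLNNNNNN → (answer).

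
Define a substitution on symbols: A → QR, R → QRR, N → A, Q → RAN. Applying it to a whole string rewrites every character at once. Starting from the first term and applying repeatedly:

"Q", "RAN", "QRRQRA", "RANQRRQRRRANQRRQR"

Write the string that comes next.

QRRQRARANQRRQRRRANQRRQRRQRRQRARANQRRQRRRANQRR

Applying the rule to each of the 17 symbols of RANQRRQRRRANQRRQR gives the pieces QRR QR A RAN QRR QRR RAN QRR QRR QRR QR A RAN QRR QRR RAN QRR, which concatenate to the answer.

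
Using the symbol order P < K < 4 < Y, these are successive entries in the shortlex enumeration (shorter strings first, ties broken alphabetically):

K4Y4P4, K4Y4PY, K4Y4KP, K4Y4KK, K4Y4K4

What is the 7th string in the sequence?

K4Y44P

Stepping forward 2 times from K4Y4K4: K4Y4K4 → K4Y4KY, then the target.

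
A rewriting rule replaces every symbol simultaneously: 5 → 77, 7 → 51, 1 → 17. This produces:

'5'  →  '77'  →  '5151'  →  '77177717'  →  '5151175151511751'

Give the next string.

77177717175177177717771717517717

Replace each of the 16 characters of 5151175151511751 in place — 77 17 77 17 17 51 77 17 77 17 77 17 17 51 77 17 — and concatenate.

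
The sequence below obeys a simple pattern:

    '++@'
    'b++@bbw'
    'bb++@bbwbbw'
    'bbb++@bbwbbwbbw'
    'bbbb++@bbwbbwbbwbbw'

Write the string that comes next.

Each term wraps the previous one in b on the left and bbw on the right.
One more step from bbbb++@bbwbbwbbwbbw gives the answer.

bbbbb++@bbwbbwbbwbbwbbw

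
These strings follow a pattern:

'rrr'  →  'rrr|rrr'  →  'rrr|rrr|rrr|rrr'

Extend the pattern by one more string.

rrr|rrr|rrr|rrr|rrr|rrr|rrr|rrr

Each string is two copies of the previous one joined by '|'.
So the next term is two copies of rrr|rrr|rrr|rrr with '|' between the halves.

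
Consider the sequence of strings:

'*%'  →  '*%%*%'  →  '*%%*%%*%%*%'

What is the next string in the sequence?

Every step duplicates the string with '%' between the halves.
Doubling *%%*%%*%%*% with '%' between the halves:

*%%*%%*%%*%%*%%*%%*%%*%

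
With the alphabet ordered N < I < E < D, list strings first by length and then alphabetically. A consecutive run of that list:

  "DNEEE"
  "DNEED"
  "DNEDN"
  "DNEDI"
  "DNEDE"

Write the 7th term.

DNDNN

Continuing the enumeration 2 steps past DNEDE: DNEDE → DNEDD → (answer).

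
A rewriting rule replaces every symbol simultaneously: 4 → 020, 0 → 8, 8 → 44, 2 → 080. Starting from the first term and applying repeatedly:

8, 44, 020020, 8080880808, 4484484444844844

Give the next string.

02002044020020440200200200204402002044020020

Replace each of the 16 characters of 4484484444844844 in place — 020 020 44 020 020 44 020 020 020 020 44 020 020 44 020 020 — and concatenate.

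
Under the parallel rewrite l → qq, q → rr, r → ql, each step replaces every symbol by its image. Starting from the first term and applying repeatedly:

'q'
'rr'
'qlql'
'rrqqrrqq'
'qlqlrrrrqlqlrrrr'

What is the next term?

Rewriting the 16 symbols of qlqlrrrrqlqlrrrr one by one yields rr qq rr qq ql ql ql ql rr qq rr qq ql ql ql ql; concatenated:

rrqqrrqqqlqlqlqlrrqqrrqqqlqlqlql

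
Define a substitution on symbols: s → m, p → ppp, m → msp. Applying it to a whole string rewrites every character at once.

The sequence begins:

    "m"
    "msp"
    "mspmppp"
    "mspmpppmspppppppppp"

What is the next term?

Applying the rule to each of the 19 symbols of mspmpppmspppppppppp gives the pieces msp m ppp msp ppp ppp ppp msp m ppp ppp ppp ppp ppp ppp ppp ppp ppp ppp, which concatenate to the answer.

mspmpppmsppppppppppmspmpppppppppppppppppppppppppppppp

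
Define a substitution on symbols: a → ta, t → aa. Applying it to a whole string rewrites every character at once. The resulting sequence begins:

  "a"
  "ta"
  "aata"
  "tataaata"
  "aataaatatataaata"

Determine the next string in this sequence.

φ(aataaatatataaata) expands symbol-by-symbol to ta ta aa ta ta ta aa ta aa ta aa ta ta ta aa ta; joining the 16 pieces gives the next term.

tataaatatataaataaataaatatataaata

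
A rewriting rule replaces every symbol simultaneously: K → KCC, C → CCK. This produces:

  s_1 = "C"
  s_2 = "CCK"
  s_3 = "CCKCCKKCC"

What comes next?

CCKCCKKCCCCKCCKKCCKCCCCKCCK

Apply φ to CCKCCKKCC symbol by symbol: C→CCK, C→CCK, K→KCC, C→CCK, C→CCK, K→KCC, K→KCC, C→CCK, C→CCK; joined: CCK CCK KCC CCK CCK KCC KCC CCK CCK.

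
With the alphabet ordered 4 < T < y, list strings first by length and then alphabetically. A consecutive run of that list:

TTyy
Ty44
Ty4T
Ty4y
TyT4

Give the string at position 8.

Tyy4

Stepping forward 3 times from TyT4: TyT4 → TyTT → TyTy, then the target.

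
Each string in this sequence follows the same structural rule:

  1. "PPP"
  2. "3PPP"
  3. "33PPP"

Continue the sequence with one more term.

The strings grow by a fixed prefix 3 each time.
So the next term is 3·33PPP.

333PPP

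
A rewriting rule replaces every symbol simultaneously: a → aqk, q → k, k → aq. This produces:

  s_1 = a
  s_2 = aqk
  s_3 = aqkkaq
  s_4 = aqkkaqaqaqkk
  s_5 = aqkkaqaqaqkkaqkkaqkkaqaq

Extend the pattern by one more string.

Replace each of the 24 characters of aqkkaqaqaqkkaqkkaqkkaqaq in place — aqk k aq aq aqk k aqk k aqk k aq aq aqk k aq aq aqk k aq aq aqk k aqk k — and concatenate.

aqkkaqaqaqkkaqkkaqkkaqaqaqkkaqaqaqkkaqaqaqkkaqkk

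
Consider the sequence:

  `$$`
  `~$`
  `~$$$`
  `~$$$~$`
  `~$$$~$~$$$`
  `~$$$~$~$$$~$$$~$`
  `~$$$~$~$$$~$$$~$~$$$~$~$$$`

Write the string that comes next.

Each term (from the third on) is the previous term followed by the one before it: term 3 = ~$·$$ = ~$$$.
The next term joins ~$$$~$~$$$~$$$~$~$$$~$~$$$ and ~$$$~$~$$$~$$$~$.

~$$$~$~$$$~$$$~$~$$$~$~$$$~$$$~$~$$$~$$$~$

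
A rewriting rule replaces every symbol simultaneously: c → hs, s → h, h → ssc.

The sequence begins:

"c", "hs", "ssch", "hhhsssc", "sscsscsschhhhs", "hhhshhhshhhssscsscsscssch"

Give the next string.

Applying the rule to each of the 25 symbols of hhhshhhshhhssscsscsscssch gives the pieces ssc ssc ssc h ssc ssc ssc h ssc ssc ssc h h h hs h h hs h h hs h h hs ssc, which concatenate to the answer.

sscsscsschsscsscsschsscsscsschhhhshhhshhhshhhsssc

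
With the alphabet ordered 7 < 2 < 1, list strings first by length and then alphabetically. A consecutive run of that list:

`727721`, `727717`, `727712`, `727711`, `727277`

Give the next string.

The successor of 727277 increments the rightmost position that isn't already 1 and resets every position after it to 7.

727272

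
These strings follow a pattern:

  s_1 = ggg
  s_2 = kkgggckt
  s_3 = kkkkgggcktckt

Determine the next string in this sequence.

kkkkkkgggcktcktckt

s(k+1) = kk·s(k)·ckt, so each term gains kk as a prefix and ckt as a suffix.
One more step from kkkkgggcktckt gives the answer.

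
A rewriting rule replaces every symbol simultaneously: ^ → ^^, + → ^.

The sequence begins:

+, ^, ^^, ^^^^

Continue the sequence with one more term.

^^^^^^^^

Apply φ to ^^^^ symbol by symbol: ^→^^, ^→^^, ^→^^, ^→^^; joined: ^^ ^^ ^^ ^^.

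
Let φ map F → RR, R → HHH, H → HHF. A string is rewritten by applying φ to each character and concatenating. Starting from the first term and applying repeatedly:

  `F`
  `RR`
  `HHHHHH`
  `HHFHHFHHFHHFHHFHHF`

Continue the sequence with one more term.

HHFHHFRRHHFHHFRRHHFHHFRRHHFHHFRRHHFHHFRRHHFHHFRR

Replace each of the 18 characters of HHFHHFHHFHHFHHFHHF in place — HHF HHF RR HHF HHF RR HHF HHF RR HHF HHF RR HHF HHF RR HHF HHF RR — and concatenate.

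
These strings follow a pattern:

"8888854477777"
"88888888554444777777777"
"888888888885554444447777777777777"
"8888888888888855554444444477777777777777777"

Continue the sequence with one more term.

Term n consists of 3n+2 8's, followed by n 5's, followed by 2n 4's, followed by 4n+1 7's (n = 1, 2, …).
At n = 5 the blocks have lengths 17, 5, 10, 21.

88888888888888888555554444444444777777777777777777777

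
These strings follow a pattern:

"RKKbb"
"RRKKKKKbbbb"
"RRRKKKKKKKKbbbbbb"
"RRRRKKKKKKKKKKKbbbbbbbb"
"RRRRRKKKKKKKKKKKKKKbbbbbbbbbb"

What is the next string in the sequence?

RRRRRRKKKKKKKKKKKKKKKKKbbbbbbbbbbbb

Term n consists of n R's, followed by 3n-1 K's, followed by 2n b's (n = 1, 2, …).
For the next term, n = 6, so the run lengths are 6, 17, 12.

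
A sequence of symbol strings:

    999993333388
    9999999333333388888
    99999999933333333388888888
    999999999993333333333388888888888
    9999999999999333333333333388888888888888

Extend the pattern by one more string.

99999999999999933333333333333388888888888888888

Each string has the form 9^{2n+3} 3^{2n+3} 8^{3n-1} (n = 1, 2, …).
For the next term, n = 6, so the run lengths are 15, 15, 17.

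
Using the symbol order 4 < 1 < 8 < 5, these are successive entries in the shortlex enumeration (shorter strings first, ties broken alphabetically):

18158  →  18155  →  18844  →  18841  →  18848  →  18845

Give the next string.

Treat 18845 as a base-4 numeral over the given alphabet and add one, carrying through any trailing 5's.

18814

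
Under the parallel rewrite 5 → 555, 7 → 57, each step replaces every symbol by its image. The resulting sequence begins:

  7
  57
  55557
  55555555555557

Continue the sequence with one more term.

Rewriting the 14 symbols of 55555555555557 one by one yields 555 555 555 555 555 555 555 555 555 555 555 555 555 57; concatenated:

55555555555555555555555555555555555555557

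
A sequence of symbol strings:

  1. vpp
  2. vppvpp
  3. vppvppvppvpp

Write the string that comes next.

Each string is two copies of the previous one concatenated.
One more doubling of vppvppvppvpp gives the answer.

vppvppvppvppvppvppvppvpp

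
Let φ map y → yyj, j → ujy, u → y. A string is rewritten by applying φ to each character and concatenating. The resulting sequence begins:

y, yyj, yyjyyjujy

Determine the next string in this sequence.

yyjyyjujyyyjyyjujyyujyyyj

Expanding yyjyyjujy: y→yyj, y→yyj, j→ujy, y→yyj, y→yyj, j→ujy, u→y, j→ujy, y→yyj. Concatenated: yyj yyj ujy yyj yyj ujy y ujy yyj.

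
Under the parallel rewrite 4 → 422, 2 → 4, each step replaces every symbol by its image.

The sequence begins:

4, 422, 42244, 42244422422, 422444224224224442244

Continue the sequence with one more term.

Rewriting the 21 symbols of 422444224224224442244 one by one yields 422 4 4 422 422 422 4 4 422 4 4 422 4 4 422 422 422 4 4 422 422; concatenated:

4224442242242244422444224442242242244422422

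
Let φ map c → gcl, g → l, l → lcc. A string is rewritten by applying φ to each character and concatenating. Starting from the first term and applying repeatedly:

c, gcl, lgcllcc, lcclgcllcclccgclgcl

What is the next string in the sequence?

lccgclgcllcclgcllcclccgclgcllccgclgcllgcllcclgcllcc

φ(lcclgcllcclccgclgcl) expands symbol-by-symbol to lcc gcl gcl lcc l gcl lcc lcc gcl gcl lcc gcl gcl l gcl lcc l gcl lcc; joining the 19 pieces gives the next term.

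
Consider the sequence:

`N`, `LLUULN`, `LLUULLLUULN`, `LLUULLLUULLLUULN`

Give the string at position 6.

LLUULLLUULLLUULLLUULLLUULN

Every step adds LLUUL at the front: s(k+1) = LLUUL·s(k).
From LLUULLLUULLLUULN, 2 further steps: LLUULLLUULLLUULN → LLUULLLUULLLUULLLUULN → (answer).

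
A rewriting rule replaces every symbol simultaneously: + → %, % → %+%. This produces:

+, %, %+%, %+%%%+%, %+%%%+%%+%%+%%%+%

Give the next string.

%+%%%+%%+%%+%%%+%%+%%%+%%+%%%+%%+%%+%%%+%

Applying the rule to each of the 17 symbols of %+%%%+%%+%%+%%%+% gives the pieces %+% % %+% %+% %+% % %+% %+% % %+% %+% % %+% %+% %+% % %+%, which concatenate to the answer.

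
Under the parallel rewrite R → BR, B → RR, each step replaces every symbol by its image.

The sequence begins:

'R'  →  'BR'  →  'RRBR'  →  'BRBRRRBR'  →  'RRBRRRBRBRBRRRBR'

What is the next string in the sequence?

Rewriting the 16 symbols of RRBRRRBRBRBRRRBR one by one yields BR BR RR BR BR BR RR BR RR BR RR BR BR BR RR BR; concatenated:

BRBRRRBRBRBRRRBRRRBRRRBRBRBRRRBR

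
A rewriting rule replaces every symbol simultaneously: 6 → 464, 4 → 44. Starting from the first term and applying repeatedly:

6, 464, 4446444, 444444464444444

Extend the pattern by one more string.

Applying the rule to each of the 15 symbols of 444444464444444 gives the pieces 44 44 44 44 44 44 44 464 44 44 44 44 44 44 44, which concatenate to the answer.

4444444444444446444444444444444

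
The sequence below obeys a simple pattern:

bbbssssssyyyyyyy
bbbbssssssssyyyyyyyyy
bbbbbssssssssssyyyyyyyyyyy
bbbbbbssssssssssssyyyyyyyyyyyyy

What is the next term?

Each string has the form b^{n} s^{2n} y^{2n+1}, where the shown terms are n = 3, 4, 5, 6.
For the next term, n = 7, so the run lengths are 7, 14, 15.

bbbbbbbssssssssssssssyyyyyyyyyyyyyyy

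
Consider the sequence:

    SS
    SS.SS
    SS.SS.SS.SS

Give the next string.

Each string is two copies of the previous one joined by '.'.
Doubling SS.SS.SS.SS with '.' between the halves:

SS.SS.SS.SS.SS.SS.SS.SS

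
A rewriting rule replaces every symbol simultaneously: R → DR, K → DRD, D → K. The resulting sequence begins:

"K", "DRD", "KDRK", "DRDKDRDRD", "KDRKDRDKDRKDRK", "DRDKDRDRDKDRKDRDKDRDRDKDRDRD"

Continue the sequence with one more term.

Replace each of the 28 characters of DRDKDRDRDKDRKDRDKDRDRDKDRDRD in place — K DR K DRD K DR K DR K DRD K DR DRD K DR K DRD K DR K DR K DRD K DR K DR K — and concatenate.

KDRKDRDKDRKDRKDRDKDRDRDKDRKDRDKDRKDRKDRDKDRKDRK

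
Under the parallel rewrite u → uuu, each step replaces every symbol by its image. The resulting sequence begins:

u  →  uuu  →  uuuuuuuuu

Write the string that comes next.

Expanding uuuuuuuuu: u→uuu, u→uuu, u→uuu, u→uuu, u→uuu, u→uuu, u→uuu, u→uuu, u→uuu. Concatenated: uuu uuu uuu uuu uuu uuu uuu uuu uuu.

uuuuuuuuuuuuuuuuuuuuuuuuuuu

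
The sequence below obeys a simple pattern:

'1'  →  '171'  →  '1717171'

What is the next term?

171717171717171

Every step duplicates the string with '7' between the halves.
One more doubling of 1717171 gives the answer.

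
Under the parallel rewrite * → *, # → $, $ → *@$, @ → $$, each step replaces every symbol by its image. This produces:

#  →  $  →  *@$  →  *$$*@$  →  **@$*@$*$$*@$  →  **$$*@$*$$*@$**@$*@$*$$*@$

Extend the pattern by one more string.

***@$*@$*$$*@$**@$*@$*$$*@$**$$*@$*$$*@$**@$*@$*$$*@$

Applying the rule to each of the 26 symbols of **$$*@$*$$*@$**@$*@$*$$*@$ gives the pieces * * *@$ *@$ * $$ *@$ * *@$ *@$ * $$ *@$ * * $$ *@$ * $$ *@$ * *@$ *@$ * $$ *@$, which concatenate to the answer.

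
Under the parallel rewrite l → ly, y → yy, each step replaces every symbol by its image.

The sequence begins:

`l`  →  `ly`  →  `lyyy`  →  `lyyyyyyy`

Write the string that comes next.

lyyyyyyyyyyyyyyy

Rewriting each symbol of lyyyyyyy: l→ly, y→yy, y→yy, y→yy, y→yy, y→yy, y→yy, y→yy, which concatenates to ly yy yy yy yy yy yy yy.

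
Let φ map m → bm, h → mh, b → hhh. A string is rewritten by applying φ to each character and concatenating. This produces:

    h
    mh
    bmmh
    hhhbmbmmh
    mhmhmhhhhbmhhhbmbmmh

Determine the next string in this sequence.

Applying the rule to each of the 20 symbols of mhmhmhhhhbmhhhbmbmmh gives the pieces bm mh bm mh bm mh mh mh mh hhh bm mh mh mh hhh bm hhh bm bm mh, which concatenate to the answer.

bmmhbmmhbmmhmhmhmhhhhbmmhmhmhhhhbmhhhbmbmmh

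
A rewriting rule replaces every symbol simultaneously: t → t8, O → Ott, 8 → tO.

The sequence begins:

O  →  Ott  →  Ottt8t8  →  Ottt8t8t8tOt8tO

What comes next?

Ottt8t8t8tOt8tOt8tOt8Ottt8tOt8Ott

Applying the rule to each of the 15 symbols of Ottt8t8t8tOt8tO gives the pieces Ott t8 t8 t8 tO t8 tO t8 tO t8 Ott t8 tO t8 Ott, which concatenate to the answer.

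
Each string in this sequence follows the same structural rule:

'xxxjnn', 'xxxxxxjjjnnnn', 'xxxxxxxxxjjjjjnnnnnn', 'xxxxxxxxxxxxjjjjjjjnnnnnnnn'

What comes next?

Reading off run lengths: x runs 3, 6, 9, 12; j runs 1, 3, 5, 7; n runs 2, 4, 6, 8 — each is linear in n (n = 1, 2, …).
For the next term, n = 5, so the run lengths are 15, 9, 10.

xxxxxxxxxxxxxxxjjjjjjjjjnnnnnnnnnn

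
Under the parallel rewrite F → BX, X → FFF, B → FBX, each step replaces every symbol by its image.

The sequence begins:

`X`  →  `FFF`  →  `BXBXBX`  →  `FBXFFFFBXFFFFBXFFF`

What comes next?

Replace each of the 18 characters of FBXFFFFBXFFFFBXFFF in place — BX FBX FFF BX BX BX BX FBX FFF BX BX BX BX FBX FFF BX BX BX — and concatenate.

BXFBXFFFBXBXBXBXFBXFFFBXBXBXBXFBXFFFBXBXBX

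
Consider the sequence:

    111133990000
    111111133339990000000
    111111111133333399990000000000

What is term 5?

Term n consists of 3n+1 1's, followed by 2n 3's, followed by n+1 9's, followed by 3n+1 0's (n = 1, 2, …).
Setting n = 5 gives 16, 10, 6, 16 characters in each block.

111111111111111133333333339999990000000000000000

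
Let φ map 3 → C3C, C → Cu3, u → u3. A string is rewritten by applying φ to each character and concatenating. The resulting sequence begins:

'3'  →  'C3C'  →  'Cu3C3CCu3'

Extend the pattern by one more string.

Cu3u3C3CCu3C3CCu3Cu3u3C3C

Rewriting each symbol of Cu3C3CCu3: C→Cu3, u→u3, 3→C3C, C→Cu3, 3→C3C, C→Cu3, C→Cu3, u→u3, 3→C3C, which concatenates to Cu3 u3 C3C Cu3 C3C Cu3 Cu3 u3 C3C.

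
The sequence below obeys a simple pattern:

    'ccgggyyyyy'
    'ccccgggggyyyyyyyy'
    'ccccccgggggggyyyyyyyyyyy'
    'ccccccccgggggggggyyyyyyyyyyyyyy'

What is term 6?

Reading off run lengths: c runs 2, 4, 6, 8; g runs 3, 5, 7, 9; y runs 5, 8, 11, 14 — each is linear in n, where the shown terms are n = 2, 3, 4, 5.
For term 6, n = 7, so the run lengths are 12, 13, 20.

ccccccccccccgggggggggggggyyyyyyyyyyyyyyyyyyyy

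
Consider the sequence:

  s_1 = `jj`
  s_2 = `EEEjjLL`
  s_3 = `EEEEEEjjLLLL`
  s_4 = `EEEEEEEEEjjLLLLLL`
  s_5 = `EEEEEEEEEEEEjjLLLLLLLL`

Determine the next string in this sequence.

s(k+1) = EEE·s(k)·LL, so each term gains EEE as a prefix and LL as a suffix.
Applying this once more to EEEEEEEEEEEEjjLLLLLLLL:

EEEEEEEEEEEEEEEjjLLLLLLLLLL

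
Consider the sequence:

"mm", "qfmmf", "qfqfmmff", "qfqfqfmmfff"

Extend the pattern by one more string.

s(k+1) = qf·s(k)·f, so each term gains qf as a prefix and f as a suffix.
Applying this once more to qfqfqfmmfff:

qfqfqfqfmmffff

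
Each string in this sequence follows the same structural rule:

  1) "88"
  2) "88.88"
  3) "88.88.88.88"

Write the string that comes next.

Every step duplicates the string with '.' between the halves.
One more doubling of 88.88.88.88 gives the answer.

88.88.88.88.88.88.88.88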